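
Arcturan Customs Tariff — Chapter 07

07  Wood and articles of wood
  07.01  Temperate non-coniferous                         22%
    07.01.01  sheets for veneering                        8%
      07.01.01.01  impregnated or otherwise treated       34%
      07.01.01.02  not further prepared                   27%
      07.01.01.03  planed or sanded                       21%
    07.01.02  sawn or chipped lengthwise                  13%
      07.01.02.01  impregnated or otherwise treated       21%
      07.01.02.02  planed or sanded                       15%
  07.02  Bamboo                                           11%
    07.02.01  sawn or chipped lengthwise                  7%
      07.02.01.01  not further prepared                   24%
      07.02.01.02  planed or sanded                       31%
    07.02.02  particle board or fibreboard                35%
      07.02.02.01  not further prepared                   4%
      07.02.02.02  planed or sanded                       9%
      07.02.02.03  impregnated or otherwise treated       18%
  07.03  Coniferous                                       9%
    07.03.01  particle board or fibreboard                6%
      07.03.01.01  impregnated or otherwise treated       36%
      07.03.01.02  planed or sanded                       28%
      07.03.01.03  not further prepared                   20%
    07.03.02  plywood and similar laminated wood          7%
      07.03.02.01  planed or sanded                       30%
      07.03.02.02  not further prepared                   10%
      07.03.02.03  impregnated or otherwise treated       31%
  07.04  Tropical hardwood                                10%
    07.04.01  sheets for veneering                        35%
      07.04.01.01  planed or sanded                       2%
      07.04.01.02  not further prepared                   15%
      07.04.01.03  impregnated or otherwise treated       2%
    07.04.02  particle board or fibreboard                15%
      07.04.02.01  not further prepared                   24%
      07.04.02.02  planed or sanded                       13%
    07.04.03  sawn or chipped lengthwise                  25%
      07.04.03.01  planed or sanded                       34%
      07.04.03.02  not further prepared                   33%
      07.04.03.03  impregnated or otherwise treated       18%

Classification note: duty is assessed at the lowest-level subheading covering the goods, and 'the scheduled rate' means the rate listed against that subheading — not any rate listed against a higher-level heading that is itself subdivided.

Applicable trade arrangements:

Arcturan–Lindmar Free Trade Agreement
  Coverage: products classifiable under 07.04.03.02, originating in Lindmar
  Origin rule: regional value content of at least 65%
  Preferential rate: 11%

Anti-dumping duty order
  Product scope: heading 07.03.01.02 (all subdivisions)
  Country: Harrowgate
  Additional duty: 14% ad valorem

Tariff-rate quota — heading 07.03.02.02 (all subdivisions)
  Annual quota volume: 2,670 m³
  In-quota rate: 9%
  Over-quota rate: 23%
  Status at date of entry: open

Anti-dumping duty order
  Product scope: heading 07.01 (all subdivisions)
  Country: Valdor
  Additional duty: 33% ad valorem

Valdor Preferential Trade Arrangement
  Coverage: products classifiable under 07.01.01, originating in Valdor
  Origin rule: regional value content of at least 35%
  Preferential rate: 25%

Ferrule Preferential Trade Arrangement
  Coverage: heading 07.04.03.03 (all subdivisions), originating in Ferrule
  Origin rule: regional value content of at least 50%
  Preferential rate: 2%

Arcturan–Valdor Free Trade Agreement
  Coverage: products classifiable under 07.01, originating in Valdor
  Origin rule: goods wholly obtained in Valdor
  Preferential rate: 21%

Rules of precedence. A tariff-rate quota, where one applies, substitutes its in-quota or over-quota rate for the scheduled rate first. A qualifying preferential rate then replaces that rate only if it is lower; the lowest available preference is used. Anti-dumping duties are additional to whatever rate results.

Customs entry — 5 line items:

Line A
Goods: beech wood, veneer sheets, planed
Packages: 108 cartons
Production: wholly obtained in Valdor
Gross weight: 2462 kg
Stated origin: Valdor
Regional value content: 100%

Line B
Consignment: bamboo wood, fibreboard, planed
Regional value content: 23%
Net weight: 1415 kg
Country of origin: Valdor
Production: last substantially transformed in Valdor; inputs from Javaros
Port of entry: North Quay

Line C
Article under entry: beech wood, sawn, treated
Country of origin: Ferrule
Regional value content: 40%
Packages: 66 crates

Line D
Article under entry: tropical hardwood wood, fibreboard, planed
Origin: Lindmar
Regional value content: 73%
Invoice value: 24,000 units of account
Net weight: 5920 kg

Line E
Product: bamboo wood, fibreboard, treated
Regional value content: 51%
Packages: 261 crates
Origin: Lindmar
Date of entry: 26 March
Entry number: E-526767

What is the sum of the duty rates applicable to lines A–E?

Line A: beech → 07.01; veneer sheets → 07.01.01; planed → 07.01.01.03. Scheduled 21%. Valdor agreement on 07.01.01: RVC ≥ 35% → 25% available; Valdor agreement on 07.01: wholly obtained → 21% available; preference 21% not lower than 21% → no reduction; anti-dumping (Valdor, 07.01): +33%; total 21% + 33% = 54%. → 54%.
Line B: bamboo → 07.02; fibreboard → 07.02.02; planed → 07.02.02.02. Scheduled 9%. Valdor agreement on 07.01.01: 07.02.02.02 not covered; Valdor agreement on 07.01: 07.02.02.02 not covered. → 9%.
Line C: beech → 07.01; sawn → 07.01.02; treated → 07.01.02.01. Scheduled 21%. Ferrule agreement on 07.04.03.03: 07.01.02.01 not covered. → 21%.
Line D: tropical hardwood → 07.04; fibreboard → 07.04.02; planed → 07.04.02.02. Scheduled 13%. Lindmar agreement on 07.04.03.02: 07.04.02.02 not covered. → 13%.
Line E: bamboo → 07.02; fibreboard → 07.02.02; treated → 07.02.02.03. Scheduled 18%. Lindmar agreement on 07.04.03.02: 07.02.02.03 not covered. → 18%.
Sum: 54% + 9% + 21% + 13% + 18% = 115%.

115%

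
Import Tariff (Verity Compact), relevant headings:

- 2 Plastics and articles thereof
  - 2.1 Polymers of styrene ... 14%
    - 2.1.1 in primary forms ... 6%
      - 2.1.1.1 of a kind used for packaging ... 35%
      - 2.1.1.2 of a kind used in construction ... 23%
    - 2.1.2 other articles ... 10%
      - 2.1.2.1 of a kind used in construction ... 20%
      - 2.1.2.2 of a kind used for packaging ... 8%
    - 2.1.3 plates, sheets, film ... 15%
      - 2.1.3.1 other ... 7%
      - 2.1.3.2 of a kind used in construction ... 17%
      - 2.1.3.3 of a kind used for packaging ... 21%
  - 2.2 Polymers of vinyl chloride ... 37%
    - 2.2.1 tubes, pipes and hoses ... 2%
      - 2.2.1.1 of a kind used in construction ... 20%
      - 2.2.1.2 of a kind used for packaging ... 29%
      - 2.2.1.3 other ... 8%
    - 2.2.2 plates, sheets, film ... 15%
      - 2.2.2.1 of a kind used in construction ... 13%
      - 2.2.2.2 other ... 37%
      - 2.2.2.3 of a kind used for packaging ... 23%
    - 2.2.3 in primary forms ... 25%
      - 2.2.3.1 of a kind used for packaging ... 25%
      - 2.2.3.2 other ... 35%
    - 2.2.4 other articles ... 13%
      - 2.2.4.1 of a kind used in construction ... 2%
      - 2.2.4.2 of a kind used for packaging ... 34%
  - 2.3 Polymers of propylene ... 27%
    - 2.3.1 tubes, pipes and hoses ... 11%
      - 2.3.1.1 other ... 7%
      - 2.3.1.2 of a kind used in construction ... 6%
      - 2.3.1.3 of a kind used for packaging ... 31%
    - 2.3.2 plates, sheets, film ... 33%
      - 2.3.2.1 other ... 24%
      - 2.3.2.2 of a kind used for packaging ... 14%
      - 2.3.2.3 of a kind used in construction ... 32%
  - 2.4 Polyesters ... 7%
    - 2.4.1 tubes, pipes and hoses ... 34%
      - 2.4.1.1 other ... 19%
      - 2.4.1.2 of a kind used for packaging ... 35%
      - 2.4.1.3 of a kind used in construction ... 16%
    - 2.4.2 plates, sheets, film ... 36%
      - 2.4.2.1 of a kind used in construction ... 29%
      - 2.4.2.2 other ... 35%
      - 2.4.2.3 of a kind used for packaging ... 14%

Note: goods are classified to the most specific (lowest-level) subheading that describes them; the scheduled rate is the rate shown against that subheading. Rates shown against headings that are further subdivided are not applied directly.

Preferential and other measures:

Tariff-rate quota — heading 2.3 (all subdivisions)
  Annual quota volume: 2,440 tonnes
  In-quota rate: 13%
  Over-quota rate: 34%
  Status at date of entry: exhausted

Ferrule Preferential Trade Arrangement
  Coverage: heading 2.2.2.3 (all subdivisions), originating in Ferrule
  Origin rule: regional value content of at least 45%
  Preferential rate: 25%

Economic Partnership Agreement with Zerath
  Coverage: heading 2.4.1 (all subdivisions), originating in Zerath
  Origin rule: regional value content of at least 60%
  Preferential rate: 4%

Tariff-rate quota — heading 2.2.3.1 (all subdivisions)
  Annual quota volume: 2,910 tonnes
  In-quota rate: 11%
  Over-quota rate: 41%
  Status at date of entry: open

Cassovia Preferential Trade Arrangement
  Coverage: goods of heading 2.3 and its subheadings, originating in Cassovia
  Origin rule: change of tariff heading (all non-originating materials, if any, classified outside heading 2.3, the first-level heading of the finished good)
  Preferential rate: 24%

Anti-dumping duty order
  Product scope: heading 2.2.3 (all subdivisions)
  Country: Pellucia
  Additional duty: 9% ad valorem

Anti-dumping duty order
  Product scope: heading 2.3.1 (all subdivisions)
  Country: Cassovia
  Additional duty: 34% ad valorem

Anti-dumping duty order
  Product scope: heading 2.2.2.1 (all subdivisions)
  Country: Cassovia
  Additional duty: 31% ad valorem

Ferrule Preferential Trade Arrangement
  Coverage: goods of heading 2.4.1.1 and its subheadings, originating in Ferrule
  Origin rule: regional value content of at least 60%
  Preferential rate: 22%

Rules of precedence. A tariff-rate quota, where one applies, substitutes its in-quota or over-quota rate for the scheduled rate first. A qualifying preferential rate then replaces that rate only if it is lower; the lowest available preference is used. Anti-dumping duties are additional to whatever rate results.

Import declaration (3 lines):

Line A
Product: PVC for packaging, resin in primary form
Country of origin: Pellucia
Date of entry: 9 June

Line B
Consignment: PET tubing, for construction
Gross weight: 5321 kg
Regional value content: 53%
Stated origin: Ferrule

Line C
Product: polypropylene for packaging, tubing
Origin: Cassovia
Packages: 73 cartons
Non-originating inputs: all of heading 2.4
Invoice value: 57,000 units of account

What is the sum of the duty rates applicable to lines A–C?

Line A: PVC → 2.2; resin in primary form → 2.2.3; for packaging → 2.2.3.1. Scheduled 25%. quota on 2.2.3.1 open → in-quota 11%; anti-dumping (Pellucia, 2.2.3): +9%; total 11% + 9% = 20%. → 20%.
Line B: PET → 2.4; tubing → 2.4.1; for construction → 2.4.1.3. Scheduled 16%. Ferrule agreement on 2.2.2.3: 2.4.1.3 not covered; Ferrule agreement on 2.4.1.1: 2.4.1.3 not covered. → 16%.
Line C: polypropylene → 2.3; tubing → 2.3.1; for packaging → 2.3.1.3. Scheduled 31%. quota on 2.3 exhausted → over-quota 34%; Cassovia agreement on 2.3: CTH met → 24% available; preferential 24%; anti-dumping (Cassovia, 2.3.1): +34%; total 24% + 34% = 58%. → 58%.
Sum: 20% + 16% + 58% = 94%.

94%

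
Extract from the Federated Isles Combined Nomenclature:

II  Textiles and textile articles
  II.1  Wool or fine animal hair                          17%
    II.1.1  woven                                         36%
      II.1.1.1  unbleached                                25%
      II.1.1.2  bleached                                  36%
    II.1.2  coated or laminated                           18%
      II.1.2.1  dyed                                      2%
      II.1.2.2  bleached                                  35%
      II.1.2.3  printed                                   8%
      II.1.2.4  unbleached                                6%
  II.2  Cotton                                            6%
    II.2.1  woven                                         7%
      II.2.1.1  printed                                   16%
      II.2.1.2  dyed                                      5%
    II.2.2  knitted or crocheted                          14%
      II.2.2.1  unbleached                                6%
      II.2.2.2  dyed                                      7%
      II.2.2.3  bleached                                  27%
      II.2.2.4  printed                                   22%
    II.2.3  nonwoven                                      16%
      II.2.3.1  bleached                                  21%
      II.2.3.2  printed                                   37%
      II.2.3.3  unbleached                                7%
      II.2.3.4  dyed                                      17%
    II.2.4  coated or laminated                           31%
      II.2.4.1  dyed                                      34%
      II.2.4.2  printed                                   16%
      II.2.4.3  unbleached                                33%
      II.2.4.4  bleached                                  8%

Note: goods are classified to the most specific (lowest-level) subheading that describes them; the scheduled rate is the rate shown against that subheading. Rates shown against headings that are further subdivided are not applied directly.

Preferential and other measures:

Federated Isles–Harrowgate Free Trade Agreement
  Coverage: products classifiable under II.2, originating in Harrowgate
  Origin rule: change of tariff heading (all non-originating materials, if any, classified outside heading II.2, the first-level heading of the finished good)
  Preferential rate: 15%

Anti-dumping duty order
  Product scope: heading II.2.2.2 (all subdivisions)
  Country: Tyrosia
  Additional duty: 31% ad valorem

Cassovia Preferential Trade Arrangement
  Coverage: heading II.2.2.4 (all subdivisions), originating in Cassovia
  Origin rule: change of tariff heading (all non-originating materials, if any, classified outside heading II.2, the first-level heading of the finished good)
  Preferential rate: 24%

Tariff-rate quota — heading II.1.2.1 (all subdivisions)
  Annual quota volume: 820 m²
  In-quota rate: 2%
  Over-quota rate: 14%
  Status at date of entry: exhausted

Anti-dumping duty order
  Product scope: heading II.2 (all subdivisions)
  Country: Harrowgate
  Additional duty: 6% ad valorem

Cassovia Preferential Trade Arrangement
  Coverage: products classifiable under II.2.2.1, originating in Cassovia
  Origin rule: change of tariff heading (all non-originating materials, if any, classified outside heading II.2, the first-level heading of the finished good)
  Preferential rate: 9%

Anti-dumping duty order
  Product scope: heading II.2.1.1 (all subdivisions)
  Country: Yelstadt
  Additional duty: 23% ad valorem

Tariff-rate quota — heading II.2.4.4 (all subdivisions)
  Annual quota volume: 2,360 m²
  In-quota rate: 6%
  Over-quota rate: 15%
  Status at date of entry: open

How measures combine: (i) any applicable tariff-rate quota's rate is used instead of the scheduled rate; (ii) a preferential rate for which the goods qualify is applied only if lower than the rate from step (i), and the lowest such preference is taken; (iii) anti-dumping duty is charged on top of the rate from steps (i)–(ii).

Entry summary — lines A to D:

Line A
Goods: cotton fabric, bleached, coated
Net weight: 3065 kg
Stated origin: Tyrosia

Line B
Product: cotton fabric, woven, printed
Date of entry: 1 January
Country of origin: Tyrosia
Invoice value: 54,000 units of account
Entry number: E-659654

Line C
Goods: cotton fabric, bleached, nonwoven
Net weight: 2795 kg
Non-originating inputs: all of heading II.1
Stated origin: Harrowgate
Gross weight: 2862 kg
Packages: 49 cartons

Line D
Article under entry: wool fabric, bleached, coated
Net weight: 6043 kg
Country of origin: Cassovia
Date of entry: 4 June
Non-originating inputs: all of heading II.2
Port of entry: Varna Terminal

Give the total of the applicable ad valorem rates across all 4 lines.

78%

Line A: cotton → II.2; coated → II.2.4; bleached → II.2.4.4. Scheduled 8%. quota on II.2.4.4 open → in-quota 6%. → 6%.
Line B: cotton → II.2; woven → II.2.1; printed → II.2.1.1. Scheduled 16%. No special measure applies. → 16%.
Line C: cotton → II.2; nonwoven → II.2.3; bleached → II.2.3.1. Scheduled 21%. Harrowgate agreement on II.2: CTH met → 15% available; preferential 15%; anti-dumping (Harrowgate, II.2): +6%; total 15% + 6% = 21%. → 21%.
Line D: wool → II.1; coated → II.1.2; bleached → II.1.2.2. Scheduled 35%. Cassovia agreement on II.2.2.4: II.1.2.2 not covered; Cassovia agreement on II.2.2.1: II.1.2.2 not covered. → 35%.
Sum: 6% + 16% + 21% + 35% = 78%.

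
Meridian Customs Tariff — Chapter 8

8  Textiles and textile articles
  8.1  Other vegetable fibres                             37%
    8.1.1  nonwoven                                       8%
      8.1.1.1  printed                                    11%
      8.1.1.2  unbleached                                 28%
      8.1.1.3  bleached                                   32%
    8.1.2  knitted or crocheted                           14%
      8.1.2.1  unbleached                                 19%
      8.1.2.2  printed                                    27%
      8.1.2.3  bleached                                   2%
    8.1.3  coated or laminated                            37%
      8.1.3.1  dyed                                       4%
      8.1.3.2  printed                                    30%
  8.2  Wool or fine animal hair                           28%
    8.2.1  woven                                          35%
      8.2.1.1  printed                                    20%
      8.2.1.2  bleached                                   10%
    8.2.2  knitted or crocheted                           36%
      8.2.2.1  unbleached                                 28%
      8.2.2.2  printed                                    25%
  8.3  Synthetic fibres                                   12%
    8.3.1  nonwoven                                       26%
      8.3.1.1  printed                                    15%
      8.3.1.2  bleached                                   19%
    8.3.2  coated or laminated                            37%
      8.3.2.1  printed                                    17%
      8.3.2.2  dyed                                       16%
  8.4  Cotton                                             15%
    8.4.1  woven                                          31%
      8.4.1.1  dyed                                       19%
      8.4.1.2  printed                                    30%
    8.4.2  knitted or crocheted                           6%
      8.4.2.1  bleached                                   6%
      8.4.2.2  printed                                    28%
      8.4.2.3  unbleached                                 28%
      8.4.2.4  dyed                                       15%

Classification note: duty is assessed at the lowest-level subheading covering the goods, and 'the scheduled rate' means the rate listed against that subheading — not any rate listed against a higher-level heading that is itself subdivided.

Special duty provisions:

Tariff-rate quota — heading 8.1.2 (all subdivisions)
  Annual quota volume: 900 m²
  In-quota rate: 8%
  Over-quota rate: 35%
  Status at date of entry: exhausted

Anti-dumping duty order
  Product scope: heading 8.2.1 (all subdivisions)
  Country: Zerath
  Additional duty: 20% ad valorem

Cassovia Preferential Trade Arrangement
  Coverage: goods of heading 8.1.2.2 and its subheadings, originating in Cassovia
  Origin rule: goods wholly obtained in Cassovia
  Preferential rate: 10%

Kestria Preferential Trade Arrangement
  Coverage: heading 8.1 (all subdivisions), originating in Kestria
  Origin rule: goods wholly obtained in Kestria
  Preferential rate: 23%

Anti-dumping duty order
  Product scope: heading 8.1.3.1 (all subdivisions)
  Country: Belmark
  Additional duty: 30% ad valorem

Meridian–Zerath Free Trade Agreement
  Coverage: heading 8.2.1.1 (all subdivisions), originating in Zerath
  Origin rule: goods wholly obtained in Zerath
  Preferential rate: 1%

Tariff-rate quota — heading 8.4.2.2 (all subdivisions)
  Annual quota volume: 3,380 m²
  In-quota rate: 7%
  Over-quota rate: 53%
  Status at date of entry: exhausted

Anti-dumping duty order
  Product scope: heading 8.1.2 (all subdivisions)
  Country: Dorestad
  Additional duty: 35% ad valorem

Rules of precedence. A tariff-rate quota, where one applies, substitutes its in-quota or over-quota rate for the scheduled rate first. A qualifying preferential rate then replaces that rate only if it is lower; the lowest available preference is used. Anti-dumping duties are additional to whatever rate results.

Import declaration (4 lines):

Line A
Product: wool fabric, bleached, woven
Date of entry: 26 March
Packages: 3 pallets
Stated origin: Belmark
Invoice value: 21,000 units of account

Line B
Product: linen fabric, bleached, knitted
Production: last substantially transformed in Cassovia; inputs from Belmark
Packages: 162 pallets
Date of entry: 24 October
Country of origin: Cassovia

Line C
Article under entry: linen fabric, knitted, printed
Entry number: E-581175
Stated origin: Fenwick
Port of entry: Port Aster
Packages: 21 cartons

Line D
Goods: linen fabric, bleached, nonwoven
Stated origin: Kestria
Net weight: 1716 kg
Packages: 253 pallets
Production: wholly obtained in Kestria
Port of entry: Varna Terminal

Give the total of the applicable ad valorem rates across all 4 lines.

103%

Line A: wool → 8.2; woven → 8.2.1; bleached → 8.2.1.2. Scheduled 10%. No special measure applies. → 10%.
Line B: linen → 8.1; knitted → 8.1.2; bleached → 8.1.2.3. Scheduled 2%. quota on 8.1.2 exhausted → over-quota 35%; Cassovia agreement on 8.1.2.2: 8.1.2.3 not covered. → 35%.
Line C: linen → 8.1; knitted → 8.1.2; printed → 8.1.2.2. Scheduled 27%. quota on 8.1.2 exhausted → over-quota 35%. → 35%.
Line D: linen → 8.1; nonwoven → 8.1.1; bleached → 8.1.1.3. Scheduled 32%. Kestria agreement on 8.1: wholly obtained → 23% available; preferential 23%. → 23%.
Sum: 10% + 35% + 35% + 23% = 103%.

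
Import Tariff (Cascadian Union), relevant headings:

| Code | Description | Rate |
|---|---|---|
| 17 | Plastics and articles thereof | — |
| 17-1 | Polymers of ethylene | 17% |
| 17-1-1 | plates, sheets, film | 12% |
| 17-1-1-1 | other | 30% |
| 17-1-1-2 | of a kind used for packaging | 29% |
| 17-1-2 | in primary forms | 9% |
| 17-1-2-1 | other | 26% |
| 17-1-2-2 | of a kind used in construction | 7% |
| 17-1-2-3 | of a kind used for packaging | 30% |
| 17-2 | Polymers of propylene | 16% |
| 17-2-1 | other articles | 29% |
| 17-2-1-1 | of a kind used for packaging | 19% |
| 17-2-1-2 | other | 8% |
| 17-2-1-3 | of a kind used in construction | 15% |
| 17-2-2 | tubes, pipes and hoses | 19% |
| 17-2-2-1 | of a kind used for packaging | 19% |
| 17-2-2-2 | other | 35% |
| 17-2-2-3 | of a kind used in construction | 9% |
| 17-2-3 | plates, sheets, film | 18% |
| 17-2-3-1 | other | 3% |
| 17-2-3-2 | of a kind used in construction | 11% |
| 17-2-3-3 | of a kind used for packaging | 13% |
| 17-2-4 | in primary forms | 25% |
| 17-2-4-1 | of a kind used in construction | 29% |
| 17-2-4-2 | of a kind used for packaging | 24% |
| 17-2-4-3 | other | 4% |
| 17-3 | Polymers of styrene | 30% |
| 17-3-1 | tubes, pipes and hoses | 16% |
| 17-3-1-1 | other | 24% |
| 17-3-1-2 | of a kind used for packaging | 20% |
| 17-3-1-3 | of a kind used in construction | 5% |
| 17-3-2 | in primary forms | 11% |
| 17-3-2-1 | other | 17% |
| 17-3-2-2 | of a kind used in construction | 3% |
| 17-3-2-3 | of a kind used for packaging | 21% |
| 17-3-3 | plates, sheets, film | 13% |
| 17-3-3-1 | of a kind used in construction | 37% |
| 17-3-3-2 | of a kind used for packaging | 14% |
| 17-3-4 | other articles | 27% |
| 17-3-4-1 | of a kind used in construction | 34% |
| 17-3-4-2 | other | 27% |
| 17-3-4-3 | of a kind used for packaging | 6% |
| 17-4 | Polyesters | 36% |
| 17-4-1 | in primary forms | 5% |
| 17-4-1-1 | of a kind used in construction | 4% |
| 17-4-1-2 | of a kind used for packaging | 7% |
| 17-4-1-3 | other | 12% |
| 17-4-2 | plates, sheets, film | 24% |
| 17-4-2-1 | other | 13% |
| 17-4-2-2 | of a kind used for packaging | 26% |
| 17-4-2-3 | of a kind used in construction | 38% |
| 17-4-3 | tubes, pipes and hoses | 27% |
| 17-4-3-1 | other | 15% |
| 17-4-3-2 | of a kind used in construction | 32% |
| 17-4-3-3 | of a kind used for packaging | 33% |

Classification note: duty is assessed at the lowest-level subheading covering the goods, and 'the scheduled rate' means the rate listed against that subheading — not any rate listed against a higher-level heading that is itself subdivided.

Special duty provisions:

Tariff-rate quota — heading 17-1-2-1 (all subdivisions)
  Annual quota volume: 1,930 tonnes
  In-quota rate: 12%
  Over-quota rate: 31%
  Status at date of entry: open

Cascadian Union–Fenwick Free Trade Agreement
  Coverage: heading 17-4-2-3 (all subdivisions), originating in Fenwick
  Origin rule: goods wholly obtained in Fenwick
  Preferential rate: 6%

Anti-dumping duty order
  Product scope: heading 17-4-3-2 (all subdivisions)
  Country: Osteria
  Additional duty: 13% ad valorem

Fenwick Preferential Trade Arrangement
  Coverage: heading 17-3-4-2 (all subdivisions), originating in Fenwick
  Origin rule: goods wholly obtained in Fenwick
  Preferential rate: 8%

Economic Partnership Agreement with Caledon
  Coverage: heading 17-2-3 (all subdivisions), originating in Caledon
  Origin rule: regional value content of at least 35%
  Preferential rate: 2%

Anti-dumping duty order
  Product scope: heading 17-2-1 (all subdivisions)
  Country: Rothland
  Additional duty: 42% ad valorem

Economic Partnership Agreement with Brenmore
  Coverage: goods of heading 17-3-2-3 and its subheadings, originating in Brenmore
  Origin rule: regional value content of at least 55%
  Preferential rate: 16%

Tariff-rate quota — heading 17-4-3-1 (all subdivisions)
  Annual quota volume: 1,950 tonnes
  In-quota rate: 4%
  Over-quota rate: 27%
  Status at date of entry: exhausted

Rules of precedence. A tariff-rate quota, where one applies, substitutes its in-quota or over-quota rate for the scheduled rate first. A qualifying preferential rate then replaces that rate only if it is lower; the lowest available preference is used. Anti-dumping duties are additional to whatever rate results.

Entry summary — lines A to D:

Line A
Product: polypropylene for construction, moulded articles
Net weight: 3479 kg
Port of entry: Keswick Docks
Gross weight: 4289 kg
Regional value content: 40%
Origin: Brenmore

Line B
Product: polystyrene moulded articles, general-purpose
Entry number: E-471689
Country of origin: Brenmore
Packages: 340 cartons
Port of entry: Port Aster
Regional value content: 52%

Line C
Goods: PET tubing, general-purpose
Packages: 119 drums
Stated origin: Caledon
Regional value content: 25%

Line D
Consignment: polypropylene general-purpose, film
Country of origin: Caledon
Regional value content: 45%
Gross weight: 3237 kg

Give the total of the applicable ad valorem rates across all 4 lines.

71%

Line A: polypropylene → 17-2; moulded articles → 17-2-1; for construction → 17-2-1-3. Scheduled 15%. Brenmore agreement on 17-3-2-3: 17-2-1-3 not covered. → 15%.
Line B: polystyrene → 17-3; moulded articles → 17-3-4; general-purpose → 17-3-4-2. Scheduled 27%. Brenmore agreement on 17-3-2-3: 17-3-4-2 not covered. → 27%.
Line C: PET → 17-4; tubing → 17-4-3; general-purpose → 17-4-3-1. Scheduled 15%. quota on 17-4-3-1 exhausted → over-quota 27%; Caledon agreement on 17-2-3: 17-4-3-1 not covered. → 27%.
Line D: polypropylene → 17-2; film → 17-2-3; general-purpose → 17-2-3-1. Scheduled 3%. Caledon agreement on 17-2-3: RVC ≥ 35% → 2% available; preferential 2%. → 2%.
Sum: 15% + 27% + 27% + 2% = 71%.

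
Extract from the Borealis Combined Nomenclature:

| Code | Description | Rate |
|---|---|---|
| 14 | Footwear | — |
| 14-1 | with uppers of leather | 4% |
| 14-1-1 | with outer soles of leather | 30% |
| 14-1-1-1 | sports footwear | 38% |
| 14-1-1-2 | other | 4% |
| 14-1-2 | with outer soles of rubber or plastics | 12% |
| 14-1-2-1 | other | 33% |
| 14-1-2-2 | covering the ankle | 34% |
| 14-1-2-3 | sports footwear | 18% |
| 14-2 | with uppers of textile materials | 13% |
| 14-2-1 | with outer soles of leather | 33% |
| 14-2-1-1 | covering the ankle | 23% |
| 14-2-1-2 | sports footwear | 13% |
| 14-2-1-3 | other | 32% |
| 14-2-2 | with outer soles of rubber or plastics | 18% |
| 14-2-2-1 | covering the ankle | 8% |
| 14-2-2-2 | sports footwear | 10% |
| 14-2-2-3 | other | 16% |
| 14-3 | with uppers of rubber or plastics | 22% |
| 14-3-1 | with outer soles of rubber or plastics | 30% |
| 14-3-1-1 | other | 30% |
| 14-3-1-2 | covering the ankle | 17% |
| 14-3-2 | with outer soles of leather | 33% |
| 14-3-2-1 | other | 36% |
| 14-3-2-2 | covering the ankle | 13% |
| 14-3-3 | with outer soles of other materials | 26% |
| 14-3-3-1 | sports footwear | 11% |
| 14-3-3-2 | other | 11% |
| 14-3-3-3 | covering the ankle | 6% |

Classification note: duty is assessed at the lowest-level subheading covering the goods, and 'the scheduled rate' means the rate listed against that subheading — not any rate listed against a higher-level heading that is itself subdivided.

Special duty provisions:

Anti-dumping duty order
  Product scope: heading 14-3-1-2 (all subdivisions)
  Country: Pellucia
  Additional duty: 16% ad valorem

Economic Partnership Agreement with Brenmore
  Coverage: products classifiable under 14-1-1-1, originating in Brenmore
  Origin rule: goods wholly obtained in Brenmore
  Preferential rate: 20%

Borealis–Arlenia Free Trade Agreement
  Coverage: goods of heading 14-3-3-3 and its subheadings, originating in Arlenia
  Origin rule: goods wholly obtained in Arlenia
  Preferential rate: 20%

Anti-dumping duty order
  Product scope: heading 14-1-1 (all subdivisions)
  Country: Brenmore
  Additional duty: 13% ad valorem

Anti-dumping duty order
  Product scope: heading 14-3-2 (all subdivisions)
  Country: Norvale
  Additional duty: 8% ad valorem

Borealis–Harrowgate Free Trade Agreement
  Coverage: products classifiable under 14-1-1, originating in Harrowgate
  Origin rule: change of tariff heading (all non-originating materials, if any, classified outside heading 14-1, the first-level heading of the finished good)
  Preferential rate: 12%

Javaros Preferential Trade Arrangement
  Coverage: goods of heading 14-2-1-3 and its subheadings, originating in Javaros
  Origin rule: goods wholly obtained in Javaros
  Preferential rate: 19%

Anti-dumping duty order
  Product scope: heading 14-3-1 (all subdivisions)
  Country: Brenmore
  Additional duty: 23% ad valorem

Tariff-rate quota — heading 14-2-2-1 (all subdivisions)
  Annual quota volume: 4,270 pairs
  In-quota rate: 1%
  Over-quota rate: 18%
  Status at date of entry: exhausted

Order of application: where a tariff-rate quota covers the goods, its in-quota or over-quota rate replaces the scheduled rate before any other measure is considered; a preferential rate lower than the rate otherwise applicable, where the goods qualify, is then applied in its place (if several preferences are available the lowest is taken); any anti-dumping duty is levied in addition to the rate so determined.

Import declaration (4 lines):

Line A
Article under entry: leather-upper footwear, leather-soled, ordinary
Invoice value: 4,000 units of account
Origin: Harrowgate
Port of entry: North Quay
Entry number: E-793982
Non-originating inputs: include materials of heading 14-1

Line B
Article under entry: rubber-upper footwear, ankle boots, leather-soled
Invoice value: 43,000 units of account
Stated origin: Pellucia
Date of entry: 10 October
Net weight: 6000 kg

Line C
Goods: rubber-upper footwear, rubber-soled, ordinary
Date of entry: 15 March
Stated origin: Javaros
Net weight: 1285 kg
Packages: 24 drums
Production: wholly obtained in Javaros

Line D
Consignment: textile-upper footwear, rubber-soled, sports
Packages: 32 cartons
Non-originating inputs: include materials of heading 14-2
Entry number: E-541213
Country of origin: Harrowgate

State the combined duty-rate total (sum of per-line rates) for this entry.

57%

Line A: leather-upper → 14-1; leather-soled → 14-1-1; ordinary → 14-1-1-2. Scheduled 4%. Harrowgate agreement on 14-1-1: CTH not met. → 4%.
Line B: rubber-upper → 14-3; leather-soled → 14-3-2; ankle boots → 14-3-2-2. Scheduled 13%. No special measure applies. → 13%.
Line C: rubber-upper → 14-3; rubber-soled → 14-3-1; ordinary → 14-3-1-1. Scheduled 30%. Javaros agreement on 14-2-1-3: 14-3-1-1 not covered. → 30%.
Line D: textile-upper → 14-2; rubber-soled → 14-2-2; sports → 14-2-2-2. Scheduled 10%. Harrowgate agreement on 14-1-1: 14-2-2-2 not covered. → 10%.
Sum: 4% + 13% + 30% + 10% = 57%.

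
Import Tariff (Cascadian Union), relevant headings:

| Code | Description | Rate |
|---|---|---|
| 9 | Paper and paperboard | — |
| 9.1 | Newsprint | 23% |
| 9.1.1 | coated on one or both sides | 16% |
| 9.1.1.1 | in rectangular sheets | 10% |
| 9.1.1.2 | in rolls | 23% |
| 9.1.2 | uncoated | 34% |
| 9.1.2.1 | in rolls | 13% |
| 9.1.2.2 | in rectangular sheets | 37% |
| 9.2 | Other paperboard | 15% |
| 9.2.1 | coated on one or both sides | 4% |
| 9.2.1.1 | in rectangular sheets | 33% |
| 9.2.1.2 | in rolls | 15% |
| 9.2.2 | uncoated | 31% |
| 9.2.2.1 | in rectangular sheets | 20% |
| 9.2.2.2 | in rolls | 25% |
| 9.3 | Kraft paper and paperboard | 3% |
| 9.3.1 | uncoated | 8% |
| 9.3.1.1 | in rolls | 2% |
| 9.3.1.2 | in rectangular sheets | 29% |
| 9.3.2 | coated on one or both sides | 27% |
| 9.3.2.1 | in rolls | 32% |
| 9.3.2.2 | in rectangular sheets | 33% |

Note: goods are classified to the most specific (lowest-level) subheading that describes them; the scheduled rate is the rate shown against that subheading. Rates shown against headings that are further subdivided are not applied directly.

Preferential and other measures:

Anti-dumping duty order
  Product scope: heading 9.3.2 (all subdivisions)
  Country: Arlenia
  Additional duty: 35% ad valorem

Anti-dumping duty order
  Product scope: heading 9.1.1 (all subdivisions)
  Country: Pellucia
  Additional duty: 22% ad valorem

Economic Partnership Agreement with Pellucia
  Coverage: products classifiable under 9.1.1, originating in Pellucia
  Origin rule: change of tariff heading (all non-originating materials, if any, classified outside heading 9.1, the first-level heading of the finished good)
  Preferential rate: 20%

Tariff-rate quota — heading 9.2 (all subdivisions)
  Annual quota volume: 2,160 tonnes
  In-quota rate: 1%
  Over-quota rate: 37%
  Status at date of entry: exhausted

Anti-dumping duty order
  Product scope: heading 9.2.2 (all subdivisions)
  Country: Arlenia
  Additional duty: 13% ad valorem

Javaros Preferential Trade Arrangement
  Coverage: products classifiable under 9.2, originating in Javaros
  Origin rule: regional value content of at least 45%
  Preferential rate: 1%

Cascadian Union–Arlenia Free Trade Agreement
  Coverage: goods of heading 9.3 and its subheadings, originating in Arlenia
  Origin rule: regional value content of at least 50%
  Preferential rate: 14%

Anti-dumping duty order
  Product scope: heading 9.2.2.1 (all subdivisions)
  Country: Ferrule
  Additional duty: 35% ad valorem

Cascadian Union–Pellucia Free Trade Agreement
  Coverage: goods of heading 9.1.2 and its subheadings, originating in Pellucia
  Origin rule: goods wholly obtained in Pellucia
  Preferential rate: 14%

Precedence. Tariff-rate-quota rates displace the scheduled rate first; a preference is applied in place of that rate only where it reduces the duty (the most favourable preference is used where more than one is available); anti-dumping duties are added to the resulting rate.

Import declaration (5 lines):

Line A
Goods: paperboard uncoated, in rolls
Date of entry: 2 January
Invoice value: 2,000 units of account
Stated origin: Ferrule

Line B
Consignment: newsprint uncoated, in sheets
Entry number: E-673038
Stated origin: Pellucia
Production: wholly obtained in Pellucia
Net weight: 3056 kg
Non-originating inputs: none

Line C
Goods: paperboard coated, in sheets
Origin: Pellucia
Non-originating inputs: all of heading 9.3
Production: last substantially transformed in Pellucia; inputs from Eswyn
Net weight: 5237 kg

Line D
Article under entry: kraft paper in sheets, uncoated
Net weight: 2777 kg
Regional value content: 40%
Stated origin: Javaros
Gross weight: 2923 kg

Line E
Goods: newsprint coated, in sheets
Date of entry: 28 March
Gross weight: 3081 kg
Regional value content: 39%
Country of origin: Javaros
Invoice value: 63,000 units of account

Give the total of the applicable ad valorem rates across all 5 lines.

Line A: paperboard → 9.2; uncoated → 9.2.2; in rolls → 9.2.2.2. Scheduled 25%. quota on 9.2 exhausted → over-quota 37%. → 37%.
Line B: newsprint → 9.1; uncoated → 9.1.2; in sheets → 9.1.2.2. Scheduled 37%. Pellucia agreement on 9.1.1: 9.1.2.2 not covered; Pellucia agreement on 9.1.2: wholly obtained → 14% available; preferential 14%. → 14%.
Line C: paperboard → 9.2; coated → 9.2.1; in sheets → 9.2.1.1. Scheduled 33%. quota on 9.2 exhausted → over-quota 37%; Pellucia agreement on 9.1.1: 9.2.1.1 not covered; Pellucia agreement on 9.1.2: 9.2.1.1 not covered. → 37%.
Line D: kraft paper → 9.3; uncoated → 9.3.1; in sheets → 9.3.1.2. Scheduled 29%. Javaros agreement on 9.2: 9.3.1.2 not covered. → 29%.
Line E: newsprint → 9.1; coated → 9.1.1; in sheets → 9.1.1.1. Scheduled 10%. Javaros agreement on 9.2: 9.1.1.1 not covered. → 10%.
Sum: 37% + 14% + 37% + 29% + 10% = 127%.

127%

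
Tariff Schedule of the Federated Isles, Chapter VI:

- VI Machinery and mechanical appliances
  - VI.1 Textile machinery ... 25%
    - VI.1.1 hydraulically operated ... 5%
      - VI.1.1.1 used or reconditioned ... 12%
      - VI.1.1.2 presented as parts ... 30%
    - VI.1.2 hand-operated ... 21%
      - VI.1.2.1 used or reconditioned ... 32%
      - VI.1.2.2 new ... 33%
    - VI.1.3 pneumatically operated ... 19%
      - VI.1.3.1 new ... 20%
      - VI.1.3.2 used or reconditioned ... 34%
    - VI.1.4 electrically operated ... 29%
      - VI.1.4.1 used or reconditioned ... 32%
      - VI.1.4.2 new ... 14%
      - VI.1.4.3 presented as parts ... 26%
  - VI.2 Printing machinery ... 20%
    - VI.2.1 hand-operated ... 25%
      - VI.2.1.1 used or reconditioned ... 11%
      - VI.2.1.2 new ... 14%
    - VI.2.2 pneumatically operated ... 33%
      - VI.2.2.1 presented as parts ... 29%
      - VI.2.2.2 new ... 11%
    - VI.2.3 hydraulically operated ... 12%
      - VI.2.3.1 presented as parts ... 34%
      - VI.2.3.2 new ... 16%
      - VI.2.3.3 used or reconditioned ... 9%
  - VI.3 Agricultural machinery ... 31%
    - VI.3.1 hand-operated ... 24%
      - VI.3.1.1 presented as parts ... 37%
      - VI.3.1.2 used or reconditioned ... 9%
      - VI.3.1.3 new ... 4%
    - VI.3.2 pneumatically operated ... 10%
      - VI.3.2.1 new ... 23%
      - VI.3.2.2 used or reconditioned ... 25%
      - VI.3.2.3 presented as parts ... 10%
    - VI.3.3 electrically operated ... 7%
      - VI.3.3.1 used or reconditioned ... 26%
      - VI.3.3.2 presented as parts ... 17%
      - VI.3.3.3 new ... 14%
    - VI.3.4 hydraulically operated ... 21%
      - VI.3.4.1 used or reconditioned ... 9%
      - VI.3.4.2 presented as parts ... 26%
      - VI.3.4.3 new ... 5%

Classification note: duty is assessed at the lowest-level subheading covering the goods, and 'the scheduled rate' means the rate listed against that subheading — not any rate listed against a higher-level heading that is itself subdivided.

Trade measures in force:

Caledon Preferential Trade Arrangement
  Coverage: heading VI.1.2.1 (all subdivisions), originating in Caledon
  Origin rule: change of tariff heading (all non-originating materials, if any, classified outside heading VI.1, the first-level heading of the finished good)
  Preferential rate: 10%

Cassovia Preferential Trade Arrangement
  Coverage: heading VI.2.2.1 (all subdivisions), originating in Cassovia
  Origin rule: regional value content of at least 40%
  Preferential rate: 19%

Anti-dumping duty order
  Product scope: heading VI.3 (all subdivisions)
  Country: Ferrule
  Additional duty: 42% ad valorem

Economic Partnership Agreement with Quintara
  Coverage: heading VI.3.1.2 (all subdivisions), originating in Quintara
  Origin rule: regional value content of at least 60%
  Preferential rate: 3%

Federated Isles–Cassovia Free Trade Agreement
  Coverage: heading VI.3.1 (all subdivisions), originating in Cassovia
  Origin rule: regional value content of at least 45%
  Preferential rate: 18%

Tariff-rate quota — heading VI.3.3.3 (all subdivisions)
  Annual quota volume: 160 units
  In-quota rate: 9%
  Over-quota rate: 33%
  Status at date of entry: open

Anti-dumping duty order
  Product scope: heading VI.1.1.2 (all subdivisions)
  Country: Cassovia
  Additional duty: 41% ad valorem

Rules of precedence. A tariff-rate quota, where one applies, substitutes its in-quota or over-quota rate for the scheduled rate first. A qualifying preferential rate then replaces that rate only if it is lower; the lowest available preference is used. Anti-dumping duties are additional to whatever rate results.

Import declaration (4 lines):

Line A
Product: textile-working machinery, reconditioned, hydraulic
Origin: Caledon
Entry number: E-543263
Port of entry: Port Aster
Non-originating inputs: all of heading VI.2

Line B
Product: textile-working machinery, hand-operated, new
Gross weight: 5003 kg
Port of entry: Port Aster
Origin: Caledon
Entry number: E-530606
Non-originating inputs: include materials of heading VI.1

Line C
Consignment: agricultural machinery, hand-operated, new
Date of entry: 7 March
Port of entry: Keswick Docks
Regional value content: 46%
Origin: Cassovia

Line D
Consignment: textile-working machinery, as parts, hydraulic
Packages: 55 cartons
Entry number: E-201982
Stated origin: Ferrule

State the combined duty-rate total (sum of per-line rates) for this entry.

Line A: textile-working → VI.1; hydraulic → VI.1.1; reconditioned → VI.1.1.1. Scheduled 12%. Caledon agreement on VI.1.2.1: VI.1.1.1 not covered. → 12%.
Line B: textile-working → VI.1; hand-operated → VI.1.2; new → VI.1.2.2. Scheduled 33%. Caledon agreement on VI.1.2.1: VI.1.2.2 not covered. → 33%.
Line C: agricultural → VI.3; hand-operated → VI.3.1; new → VI.3.1.3. Scheduled 4%. Cassovia agreement on VI.2.2.1: VI.3.1.3 not covered; Cassovia agreement on VI.3.1: RVC ≥ 45% → 18% available; preference 18% not lower than 4% → no reduction. → 4%.
Line D: textile-working → VI.1; hydraulic → VI.1.1; as parts → VI.1.1.2. Scheduled 30%. No special measure applies. → 30%.
Sum: 12% + 33% + 4% + 30% = 79%.

79%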